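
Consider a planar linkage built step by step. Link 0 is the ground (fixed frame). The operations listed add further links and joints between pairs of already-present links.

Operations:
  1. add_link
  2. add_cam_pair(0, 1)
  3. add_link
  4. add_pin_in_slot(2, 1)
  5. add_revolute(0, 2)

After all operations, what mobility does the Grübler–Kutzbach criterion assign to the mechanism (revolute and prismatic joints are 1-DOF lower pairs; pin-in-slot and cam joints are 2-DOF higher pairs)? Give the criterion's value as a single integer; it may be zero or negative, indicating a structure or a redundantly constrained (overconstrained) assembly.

M = 2

link 0 = ground. State L|J1|J2 = 1|0|0
+link1  2|0|0
C(0,1) f=2→J2  2|0|1
+link2  3|0|1
PS(2,1) f=2→J2  3|0|2
R(0,2) f=1→J1  3|1|2
M = 3(3−1)−2·1−2 = 6−2−2 = 2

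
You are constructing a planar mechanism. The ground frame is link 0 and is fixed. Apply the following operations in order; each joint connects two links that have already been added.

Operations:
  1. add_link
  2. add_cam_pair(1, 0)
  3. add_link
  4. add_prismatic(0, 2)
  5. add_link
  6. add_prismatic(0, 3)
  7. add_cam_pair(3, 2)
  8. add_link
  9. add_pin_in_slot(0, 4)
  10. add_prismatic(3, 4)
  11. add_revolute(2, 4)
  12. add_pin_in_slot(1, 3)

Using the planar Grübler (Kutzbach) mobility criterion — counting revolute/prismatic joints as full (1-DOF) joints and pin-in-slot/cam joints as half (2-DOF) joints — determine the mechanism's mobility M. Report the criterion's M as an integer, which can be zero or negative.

M = 0

ground; <1,0,0>
#1 <2,0,0>
C:1↔0 J2 <2,0,1>
#2 <3,0,1>
P:0↔2 J1 <3,1,1>
#3 <4,1,1>
P:0↔3 J1 <4,2,1>
C:3↔2 J2 <4,2,2>
#4 <5,2,2>
PS:0↔4 J2 <5,2,3>
P:3↔4 J1 <5,3,3>
R:2↔4 J1 <5,4,3>
PS:1↔3 J2 <5,4,4>
3×4 − 2×4 − 1×4 = 0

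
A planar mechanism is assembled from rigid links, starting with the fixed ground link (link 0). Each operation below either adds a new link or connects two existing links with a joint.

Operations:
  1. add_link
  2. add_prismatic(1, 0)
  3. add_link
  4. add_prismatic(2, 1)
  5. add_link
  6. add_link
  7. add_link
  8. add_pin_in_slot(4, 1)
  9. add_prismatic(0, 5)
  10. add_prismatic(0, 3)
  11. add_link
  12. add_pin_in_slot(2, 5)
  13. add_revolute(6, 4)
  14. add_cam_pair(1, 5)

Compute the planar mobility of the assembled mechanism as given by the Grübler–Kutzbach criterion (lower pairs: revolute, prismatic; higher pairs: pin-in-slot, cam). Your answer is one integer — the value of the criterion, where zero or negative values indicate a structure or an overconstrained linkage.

M = 5

L=1 J1=0 J2=0
add link → L=2 J1=0 J2=0
P@1,0 dof=1 J1 → L=2 J1=1 J2=0
add link → L=3 J1=1 J2=0
P@2,1 dof=1 J1 → L=3 J1=2 J2=0
add link → L=4 J1=2 J2=0
add link → L=5 J1=2 J2=0
add link → L=6 J1=2 J2=0
PS@4,1 dof=2 J2 → L=6 J1=2 J2=1
P@0,5 dof=1 J1 → L=6 J1=3 J2=1
P@0,3 dof=1 J1 → L=6 J1=4 J2=1
add link → L=7 J1=4 J2=1
PS@2,5 dof=2 J2 → L=7 J1=4 J2=2
R@6,4 dof=1 J1 → L=7 J1=5 J2=2
C@1,5 dof=2 J2 → L=7 J1=5 J2=3
M=3(L−1)−2J1−J2=3·6−2·5−3=5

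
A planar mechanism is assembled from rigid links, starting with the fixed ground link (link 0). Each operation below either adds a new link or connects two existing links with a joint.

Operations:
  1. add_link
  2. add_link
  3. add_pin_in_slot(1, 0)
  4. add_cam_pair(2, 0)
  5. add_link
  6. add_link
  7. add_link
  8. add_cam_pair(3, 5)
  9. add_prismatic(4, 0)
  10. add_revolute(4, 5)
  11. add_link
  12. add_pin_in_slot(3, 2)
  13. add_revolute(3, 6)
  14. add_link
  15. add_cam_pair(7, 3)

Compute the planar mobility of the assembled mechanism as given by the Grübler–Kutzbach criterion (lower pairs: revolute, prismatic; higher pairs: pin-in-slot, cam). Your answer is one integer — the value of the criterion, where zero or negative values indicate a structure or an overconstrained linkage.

L=1 J1=0 J2=0
add link → L=2 J1=0 J2=0
add link → L=3 J1=0 J2=0
PS@1,0 dof=2 J2 → L=3 J1=0 J2=1
C@2,0 dof=2 J2 → L=3 J1=0 J2=2
add link → L=4 J1=0 J2=2
add link → L=5 J1=0 J2=2
add link → L=6 J1=0 J2=2
C@3,5 dof=2 J2 → L=6 J1=0 J2=3
P@4,0 dof=1 J1 → L=6 J1=1 J2=3
R@4,5 dof=1 J1 → L=6 J1=2 J2=3
add link → L=7 J1=2 J2=3
PS@3,2 dof=2 J2 → L=7 J1=2 J2=4
R@3,6 dof=1 J1 → L=7 J1=3 J2=4
add link → L=8 J1=3 J2=4
C@7,3 dof=2 J2 → L=8 J1=3 J2=5
M=3(L−1)−2J1−J2=3·7−2·3−5=10

M = 10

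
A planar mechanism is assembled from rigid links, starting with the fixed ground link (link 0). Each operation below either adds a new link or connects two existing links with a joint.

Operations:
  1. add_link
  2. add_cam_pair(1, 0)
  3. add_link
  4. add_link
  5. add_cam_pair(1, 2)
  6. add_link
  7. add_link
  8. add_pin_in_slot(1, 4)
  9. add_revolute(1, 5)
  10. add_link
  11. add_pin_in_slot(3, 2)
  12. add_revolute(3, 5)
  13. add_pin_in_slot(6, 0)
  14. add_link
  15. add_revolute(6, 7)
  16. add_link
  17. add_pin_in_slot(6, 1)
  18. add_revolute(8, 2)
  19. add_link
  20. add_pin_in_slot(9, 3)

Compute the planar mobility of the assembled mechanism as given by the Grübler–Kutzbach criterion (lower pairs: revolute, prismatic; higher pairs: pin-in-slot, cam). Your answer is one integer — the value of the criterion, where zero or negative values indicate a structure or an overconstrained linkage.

M = 12

(L,J1,J2)=(1,0,0); link0 fixed
link1: (2,0,0)
C 1-0 [J2]: (2,0,1)
link2: (3,0,1)
link3: (4,0,1)
C 1-2 [J2]: (4,0,2)
link4: (5,0,2)
link5: (6,0,2)
PS 1-4 [J2]: (6,0,3)
R 1-5 [J1]: (6,1,3)
link6: (7,1,3)
PS 3-2 [J2]: (7,1,4)
R 3-5 [J1]: (7,2,4)
PS 6-0 [J2]: (7,2,5)
link7: (8,2,5)
R 6-7 [J1]: (8,3,5)
link8: (9,3,5)
PS 6-1 [J2]: (9,3,6)
R 8-2 [J1]: (9,4,6)
link9: (10,4,6)
PS 9-3 [J2]: (10,4,7)
Grübler: 3·9 − 2·4 − 7 = 12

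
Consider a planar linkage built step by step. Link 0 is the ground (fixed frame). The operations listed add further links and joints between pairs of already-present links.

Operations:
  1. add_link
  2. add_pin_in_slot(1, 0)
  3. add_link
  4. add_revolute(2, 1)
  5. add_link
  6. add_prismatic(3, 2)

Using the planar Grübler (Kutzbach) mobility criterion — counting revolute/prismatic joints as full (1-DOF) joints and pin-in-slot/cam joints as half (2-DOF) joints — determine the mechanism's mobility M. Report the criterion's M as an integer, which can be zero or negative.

ground; <1,0,0>
#1 <2,0,0>
PS:1↔0 J2 <2,0,1>
#2 <3,0,1>
R:2↔1 J1 <3,1,1>
#3 <4,1,1>
P:3↔2 J1 <4,2,1>
3×3 − 2×2 − 1×1 = 4

M = 4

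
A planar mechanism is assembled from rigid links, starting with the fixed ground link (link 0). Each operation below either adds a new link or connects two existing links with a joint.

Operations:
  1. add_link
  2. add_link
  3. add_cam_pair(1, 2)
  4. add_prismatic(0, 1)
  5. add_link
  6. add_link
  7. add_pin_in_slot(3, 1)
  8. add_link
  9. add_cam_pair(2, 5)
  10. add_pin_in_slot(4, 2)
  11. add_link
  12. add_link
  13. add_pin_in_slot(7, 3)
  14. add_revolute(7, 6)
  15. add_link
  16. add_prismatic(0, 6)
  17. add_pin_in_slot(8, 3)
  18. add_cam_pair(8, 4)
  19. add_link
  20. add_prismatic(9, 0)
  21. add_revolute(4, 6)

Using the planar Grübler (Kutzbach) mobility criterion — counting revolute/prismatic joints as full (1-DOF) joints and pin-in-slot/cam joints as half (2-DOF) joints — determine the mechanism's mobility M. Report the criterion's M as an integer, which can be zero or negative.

M = 10

[1;0;0] (link 0 is ground)
L+ [2;0;0]
L+ [3;0;0]
C(1,2)∈J2 [3;0;1]
P(0,1)∈J1 [3;1;1]
L+ [4;1;1]
L+ [5;1;1]
PS(3,1)∈J2 [5;1;2]
L+ [6;1;2]
C(2,5)∈J2 [6;1;3]
PS(4,2)∈J2 [6;1;4]
L+ [7;1;4]
L+ [8;1;4]
PS(7,3)∈J2 [8;1;5]
R(7,6)∈J1 [8;2;5]
L+ [9;2;5]
P(0,6)∈J1 [9;3;5]
PS(8,3)∈J2 [9;3;6]
C(8,4)∈J2 [9;3;7]
L+ [10;3;7]
P(9,0)∈J1 [10;4;7]
R(4,6)∈J1 [10;5;7]
mobility = 27 − 10 − 7 = 10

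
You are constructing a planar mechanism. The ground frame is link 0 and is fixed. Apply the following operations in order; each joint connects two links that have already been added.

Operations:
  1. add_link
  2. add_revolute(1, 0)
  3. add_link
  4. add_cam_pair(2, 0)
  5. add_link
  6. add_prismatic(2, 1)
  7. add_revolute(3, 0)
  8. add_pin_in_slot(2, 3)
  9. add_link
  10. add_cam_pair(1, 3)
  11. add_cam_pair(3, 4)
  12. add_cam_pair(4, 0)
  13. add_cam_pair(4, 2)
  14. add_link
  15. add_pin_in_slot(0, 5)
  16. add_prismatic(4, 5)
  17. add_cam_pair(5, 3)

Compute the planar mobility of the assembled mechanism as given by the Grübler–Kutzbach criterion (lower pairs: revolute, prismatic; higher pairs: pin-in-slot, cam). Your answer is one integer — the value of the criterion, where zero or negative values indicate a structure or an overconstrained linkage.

ground; <1,0,0>
#1 <2,0,0>
R:1↔0 J1 <2,1,0>
#2 <3,1,0>
C:2↔0 J2 <3,1,1>
#3 <4,1,1>
P:2↔1 J1 <4,2,1>
R:3↔0 J1 <4,3,1>
PS:2↔3 J2 <4,3,2>
#4 <5,3,2>
C:1↔3 J2 <5,3,3>
C:3↔4 J2 <5,3,4>
C:4↔0 J2 <5,3,5>
C:4↔2 J2 <5,3,6>
#5 <6,3,6>
PS:0↔5 J2 <6,3,7>
P:4↔5 J1 <6,4,7>
C:5↔3 J2 <6,4,8>
3×5 − 2×4 − 1×8 = -1

M = -1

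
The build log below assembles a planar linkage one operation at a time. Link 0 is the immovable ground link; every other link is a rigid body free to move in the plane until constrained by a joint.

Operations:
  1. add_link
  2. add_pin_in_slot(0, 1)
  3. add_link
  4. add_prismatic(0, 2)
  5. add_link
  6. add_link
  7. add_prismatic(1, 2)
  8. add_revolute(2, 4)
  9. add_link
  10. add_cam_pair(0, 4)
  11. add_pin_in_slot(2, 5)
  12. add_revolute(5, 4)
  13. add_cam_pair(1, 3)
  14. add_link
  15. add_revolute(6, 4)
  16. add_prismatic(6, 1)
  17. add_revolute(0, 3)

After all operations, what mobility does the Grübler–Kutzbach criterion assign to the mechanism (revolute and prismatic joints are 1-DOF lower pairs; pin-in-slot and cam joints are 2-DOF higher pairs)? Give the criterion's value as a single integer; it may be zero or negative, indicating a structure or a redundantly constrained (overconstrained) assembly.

L=1 J1=0 J2=0
add link → L=2 J1=0 J2=0
PS@0,1 dof=2 J2 → L=2 J1=0 J2=1
add link → L=3 J1=0 J2=1
P@0,2 dof=1 J1 → L=3 J1=1 J2=1
add link → L=4 J1=1 J2=1
add link → L=5 J1=1 J2=1
P@1,2 dof=1 J1 → L=5 J1=2 J2=1
R@2,4 dof=1 J1 → L=5 J1=3 J2=1
add link → L=6 J1=3 J2=1
C@0,4 dof=2 J2 → L=6 J1=3 J2=2
PS@2,5 dof=2 J2 → L=6 J1=3 J2=3
R@5,4 dof=1 J1 → L=6 J1=4 J2=3
C@1,3 dof=2 J2 → L=6 J1=4 J2=4
add link → L=7 J1=4 J2=4
R@6,4 dof=1 J1 → L=7 J1=5 J2=4
P@6,1 dof=1 J1 → L=7 J1=6 J2=4
R@0,3 dof=1 J1 → L=7 J1=7 J2=4
M=3(L−1)−2J1−J2=3·6−2·7−4=0

M = 0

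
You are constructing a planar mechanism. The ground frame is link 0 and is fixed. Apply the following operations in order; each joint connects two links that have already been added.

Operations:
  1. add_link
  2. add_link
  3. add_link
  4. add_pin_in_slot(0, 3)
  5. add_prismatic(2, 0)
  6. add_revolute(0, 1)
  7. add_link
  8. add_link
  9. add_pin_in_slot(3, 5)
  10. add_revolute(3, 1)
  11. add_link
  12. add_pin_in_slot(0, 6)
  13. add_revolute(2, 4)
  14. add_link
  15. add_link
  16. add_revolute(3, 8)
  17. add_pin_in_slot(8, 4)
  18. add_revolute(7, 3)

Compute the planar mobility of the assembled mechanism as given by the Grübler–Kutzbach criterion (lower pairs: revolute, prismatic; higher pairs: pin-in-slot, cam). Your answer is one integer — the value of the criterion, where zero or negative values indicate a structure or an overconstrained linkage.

(L,J1,J2)=(1,0,0); link0 fixed
link1: (2,0,0)
link2: (3,0,0)
link3: (4,0,0)
PS 0-3 [J2]: (4,0,1)
P 2-0 [J1]: (4,1,1)
R 0-1 [J1]: (4,2,1)
link4: (5,2,1)
link5: (6,2,1)
PS 3-5 [J2]: (6,2,2)
R 3-1 [J1]: (6,3,2)
link6: (7,3,2)
PS 0-6 [J2]: (7,3,3)
R 2-4 [J1]: (7,4,3)
link7: (8,4,3)
link8: (9,4,3)
R 3-8 [J1]: (9,5,3)
PS 8-4 [J2]: (9,5,4)
R 7-3 [J1]: (9,6,4)
Grübler: 3·8 − 2·6 − 4 = 8

M = 8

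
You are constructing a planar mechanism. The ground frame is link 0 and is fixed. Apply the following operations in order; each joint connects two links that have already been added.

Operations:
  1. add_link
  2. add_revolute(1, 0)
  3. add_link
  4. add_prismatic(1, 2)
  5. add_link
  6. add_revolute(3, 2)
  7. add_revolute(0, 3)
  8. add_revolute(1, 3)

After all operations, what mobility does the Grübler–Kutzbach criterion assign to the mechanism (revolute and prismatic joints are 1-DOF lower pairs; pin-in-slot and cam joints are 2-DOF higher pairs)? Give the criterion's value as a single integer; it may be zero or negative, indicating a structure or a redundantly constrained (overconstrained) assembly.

M = -1

ground; <1,0,0>
#1 <2,0,0>
R:1↔0 J1 <2,1,0>
#2 <3,1,0>
P:1↔2 J1 <3,2,0>
#3 <4,2,0>
R:3↔2 J1 <4,3,0>
R:0↔3 J1 <4,4,0>
R:1↔3 J1 <4,5,0>
3×3 − 2×5 − 1×0 = -1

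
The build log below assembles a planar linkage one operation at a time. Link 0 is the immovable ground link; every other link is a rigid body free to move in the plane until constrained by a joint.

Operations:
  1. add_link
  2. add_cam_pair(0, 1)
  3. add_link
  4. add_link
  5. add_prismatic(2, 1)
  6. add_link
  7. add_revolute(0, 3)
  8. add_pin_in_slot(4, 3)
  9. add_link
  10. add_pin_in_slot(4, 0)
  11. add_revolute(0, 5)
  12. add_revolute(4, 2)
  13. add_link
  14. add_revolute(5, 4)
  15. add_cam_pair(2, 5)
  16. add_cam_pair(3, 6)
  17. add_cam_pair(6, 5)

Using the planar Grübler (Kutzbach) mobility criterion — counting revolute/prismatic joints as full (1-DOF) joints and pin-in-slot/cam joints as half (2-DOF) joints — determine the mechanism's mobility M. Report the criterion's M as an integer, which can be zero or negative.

M = 2

link 0 = ground. State L|J1|J2 = 1|0|0
+link1  2|0|0
C(0,1) f=2→J2  2|0|1
+link2  3|0|1
+link3  4|0|1
P(2,1) f=1→J1  4|1|1
+link4  5|1|1
R(0,3) f=1→J1  5|2|1
PS(4,3) f=2→J2  5|2|2
+link5  6|2|2
PS(4,0) f=2→J2  6|2|3
R(0,5) f=1→J1  6|3|3
R(4,2) f=1→J1  6|4|3
+link6  7|4|3
R(5,4) f=1→J1  7|5|3
C(2,5) f=2→J2  7|5|4
C(3,6) f=2→J2  7|5|5
C(6,5) f=2→J2  7|5|6
M = 3(7−1)−2·5−6 = 18−10−6 = 2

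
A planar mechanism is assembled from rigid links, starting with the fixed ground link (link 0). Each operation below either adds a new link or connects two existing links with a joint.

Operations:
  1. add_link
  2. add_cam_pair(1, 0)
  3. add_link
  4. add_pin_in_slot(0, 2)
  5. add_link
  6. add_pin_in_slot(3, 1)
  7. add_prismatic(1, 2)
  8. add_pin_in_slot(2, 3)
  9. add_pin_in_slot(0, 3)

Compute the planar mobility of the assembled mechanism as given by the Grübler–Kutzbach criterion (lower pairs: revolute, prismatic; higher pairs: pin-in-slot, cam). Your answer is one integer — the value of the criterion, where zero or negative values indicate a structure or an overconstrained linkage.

L=1 J1=0 J2=0
add link → L=2 J1=0 J2=0
C@1,0 dof=2 J2 → L=2 J1=0 J2=1
add link → L=3 J1=0 J2=1
PS@0,2 dof=2 J2 → L=3 J1=0 J2=2
add link → L=4 J1=0 J2=2
PS@3,1 dof=2 J2 → L=4 J1=0 J2=3
P@1,2 dof=1 J1 → L=4 J1=1 J2=3
PS@2,3 dof=2 J2 → L=4 J1=1 J2=4
PS@0,3 dof=2 J2 → L=4 J1=1 J2=5
M=3(L−1)−2J1−J2=3·3−2·1−5=2

M = 2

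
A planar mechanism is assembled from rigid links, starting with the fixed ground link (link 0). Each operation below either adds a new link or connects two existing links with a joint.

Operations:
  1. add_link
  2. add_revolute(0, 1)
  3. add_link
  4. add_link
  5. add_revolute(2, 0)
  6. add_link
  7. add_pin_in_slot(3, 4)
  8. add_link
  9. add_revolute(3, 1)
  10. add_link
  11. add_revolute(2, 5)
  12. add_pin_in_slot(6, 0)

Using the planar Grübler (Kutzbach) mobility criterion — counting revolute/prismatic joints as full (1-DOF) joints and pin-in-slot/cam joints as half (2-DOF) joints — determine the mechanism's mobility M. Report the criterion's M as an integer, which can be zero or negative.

[1;0;0] (link 0 is ground)
L+ [2;0;0]
R(0,1)∈J1 [2;1;0]
L+ [3;1;0]
L+ [4;1;0]
R(2,0)∈J1 [4;2;0]
L+ [5;2;0]
PS(3,4)∈J2 [5;2;1]
L+ [6;2;1]
R(3,1)∈J1 [6;3;1]
L+ [7;3;1]
R(2,5)∈J1 [7;4;1]
PS(6,0)∈J2 [7;4;2]
mobility = 18 − 8 − 2 = 8

M = 8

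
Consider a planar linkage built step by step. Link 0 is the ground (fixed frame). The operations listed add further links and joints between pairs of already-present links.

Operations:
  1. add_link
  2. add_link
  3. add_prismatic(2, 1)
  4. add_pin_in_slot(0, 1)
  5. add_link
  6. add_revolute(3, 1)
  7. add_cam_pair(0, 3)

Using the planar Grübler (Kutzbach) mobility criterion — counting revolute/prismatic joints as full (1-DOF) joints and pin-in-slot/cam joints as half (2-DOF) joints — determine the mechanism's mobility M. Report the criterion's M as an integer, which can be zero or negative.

L=1 J1=0 J2=0
add link → L=2 J1=0 J2=0
add link → L=3 J1=0 J2=0
P@2,1 dof=1 J1 → L=3 J1=1 J2=0
PS@0,1 dof=2 J2 → L=3 J1=1 J2=1
add link → L=4 J1=1 J2=1
R@3,1 dof=1 J1 → L=4 J1=2 J2=1
C@0,3 dof=2 J2 → L=4 J1=2 J2=2
M=3(L−1)−2J1−J2=3·3−2·2−2=3

M = 3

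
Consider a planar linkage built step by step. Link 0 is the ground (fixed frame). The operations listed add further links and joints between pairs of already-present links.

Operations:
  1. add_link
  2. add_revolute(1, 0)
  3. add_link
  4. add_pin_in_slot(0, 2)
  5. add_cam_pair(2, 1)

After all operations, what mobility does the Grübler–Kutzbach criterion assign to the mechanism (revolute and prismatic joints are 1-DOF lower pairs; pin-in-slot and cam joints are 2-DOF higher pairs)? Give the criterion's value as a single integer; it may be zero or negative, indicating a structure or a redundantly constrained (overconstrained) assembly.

M = 2

[1;0;0] (link 0 is ground)
L+ [2;0;0]
R(1,0)∈J1 [2;1;0]
L+ [3;1;0]
PS(0,2)∈J2 [3;1;1]
C(2,1)∈J2 [3;1;2]
mobility = 6 − 2 − 2 = 2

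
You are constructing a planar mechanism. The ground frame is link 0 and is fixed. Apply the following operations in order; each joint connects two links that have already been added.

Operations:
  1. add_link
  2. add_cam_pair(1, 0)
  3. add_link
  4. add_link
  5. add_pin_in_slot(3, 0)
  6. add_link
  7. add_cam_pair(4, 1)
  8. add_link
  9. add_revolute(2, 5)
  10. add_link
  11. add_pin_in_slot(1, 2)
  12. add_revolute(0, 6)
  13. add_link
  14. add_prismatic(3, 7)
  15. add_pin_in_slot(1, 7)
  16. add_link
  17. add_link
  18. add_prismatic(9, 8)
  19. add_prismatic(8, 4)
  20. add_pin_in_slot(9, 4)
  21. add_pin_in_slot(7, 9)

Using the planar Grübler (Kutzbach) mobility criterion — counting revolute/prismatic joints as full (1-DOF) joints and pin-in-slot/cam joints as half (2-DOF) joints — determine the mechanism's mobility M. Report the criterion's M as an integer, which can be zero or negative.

(L,J1,J2)=(1,0,0); link0 fixed
link1: (2,0,0)
C 1-0 [J2]: (2,0,1)
link2: (3,0,1)
link3: (4,0,1)
PS 3-0 [J2]: (4,0,2)
link4: (5,0,2)
C 4-1 [J2]: (5,0,3)
link5: (6,0,3)
R 2-5 [J1]: (6,1,3)
link6: (7,1,3)
PS 1-2 [J2]: (7,1,4)
R 0-6 [J1]: (7,2,4)
link7: (8,2,4)
P 3-7 [J1]: (8,3,4)
PS 1-7 [J2]: (8,3,5)
link8: (9,3,5)
link9: (10,3,5)
P 9-8 [J1]: (10,4,5)
P 8-4 [J1]: (10,5,5)
PS 9-4 [J2]: (10,5,6)
PS 7-9 [J2]: (10,5,7)
Grübler: 3·9 − 2·5 − 7 = 10

M = 10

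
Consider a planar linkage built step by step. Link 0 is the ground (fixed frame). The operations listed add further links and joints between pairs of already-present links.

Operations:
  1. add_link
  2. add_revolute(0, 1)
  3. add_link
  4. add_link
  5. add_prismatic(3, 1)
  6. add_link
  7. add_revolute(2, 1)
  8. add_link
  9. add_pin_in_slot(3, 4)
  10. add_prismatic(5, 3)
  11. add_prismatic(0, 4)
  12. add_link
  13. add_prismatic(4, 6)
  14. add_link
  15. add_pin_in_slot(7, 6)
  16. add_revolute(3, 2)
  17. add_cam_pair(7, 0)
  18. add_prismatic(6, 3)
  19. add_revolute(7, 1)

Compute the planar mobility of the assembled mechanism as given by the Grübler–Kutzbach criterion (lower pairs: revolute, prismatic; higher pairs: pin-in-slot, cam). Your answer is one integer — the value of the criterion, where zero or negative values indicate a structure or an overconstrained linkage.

M = 0

[1;0;0] (link 0 is ground)
L+ [2;0;0]
R(0,1)∈J1 [2;1;0]
L+ [3;1;0]
L+ [4;1;0]
P(3,1)∈J1 [4;2;0]
L+ [5;2;0]
R(2,1)∈J1 [5;3;0]
L+ [6;3;0]
PS(3,4)∈J2 [6;3;1]
P(5,3)∈J1 [6;4;1]
P(0,4)∈J1 [6;5;1]
L+ [7;5;1]
P(4,6)∈J1 [7;6;1]
L+ [8;6;1]
PS(7,6)∈J2 [8;6;2]
R(3,2)∈J1 [8;7;2]
C(7,0)∈J2 [8;7;3]
P(6,3)∈J1 [8;8;3]
R(7,1)∈J1 [8;9;3]
mobility = 21 − 18 − 3 = 0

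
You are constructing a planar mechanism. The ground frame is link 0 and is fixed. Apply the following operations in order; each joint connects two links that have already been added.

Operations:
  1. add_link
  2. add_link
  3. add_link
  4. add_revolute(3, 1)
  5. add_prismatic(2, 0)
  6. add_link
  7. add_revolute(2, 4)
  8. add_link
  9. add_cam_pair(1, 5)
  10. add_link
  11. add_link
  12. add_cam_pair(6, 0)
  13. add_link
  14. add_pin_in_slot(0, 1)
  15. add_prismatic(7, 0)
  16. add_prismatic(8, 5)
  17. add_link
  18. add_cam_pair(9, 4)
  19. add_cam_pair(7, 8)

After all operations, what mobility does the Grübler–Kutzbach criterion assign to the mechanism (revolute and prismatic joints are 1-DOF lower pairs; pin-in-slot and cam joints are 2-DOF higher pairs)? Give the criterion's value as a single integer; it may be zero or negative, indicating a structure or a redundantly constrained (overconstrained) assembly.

link 0 = ground. State L|J1|J2 = 1|0|0
+link1  2|0|0
+link2  3|0|0
+link3  4|0|0
R(3,1) f=1→J1  4|1|0
P(2,0) f=1→J1  4|2|0
+link4  5|2|0
R(2,4) f=1→J1  5|3|0
+link5  6|3|0
C(1,5) f=2→J2  6|3|1
+link6  7|3|1
+link7  8|3|1
C(6,0) f=2→J2  8|3|2
+link8  9|3|2
PS(0,1) f=2→J2  9|3|3
P(7,0) f=1→J1  9|4|3
P(8,5) f=1→J1  9|5|3
+link9  10|5|3
C(9,4) f=2→J2  10|5|4
C(7,8) f=2→J2  10|5|5
M = 3(10−1)−2·5−5 = 27−10−5 = 12

M = 12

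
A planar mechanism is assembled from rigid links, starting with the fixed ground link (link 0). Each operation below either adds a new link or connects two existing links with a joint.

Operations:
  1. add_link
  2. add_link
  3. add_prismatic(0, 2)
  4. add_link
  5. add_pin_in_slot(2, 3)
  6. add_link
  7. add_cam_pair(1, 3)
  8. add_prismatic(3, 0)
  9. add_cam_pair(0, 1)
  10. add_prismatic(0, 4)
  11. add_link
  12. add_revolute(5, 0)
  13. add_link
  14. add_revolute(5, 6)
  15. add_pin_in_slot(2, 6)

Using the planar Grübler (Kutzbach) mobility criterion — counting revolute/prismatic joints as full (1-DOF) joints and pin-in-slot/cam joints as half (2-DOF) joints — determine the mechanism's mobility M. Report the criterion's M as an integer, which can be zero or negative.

(L,J1,J2)=(1,0,0); link0 fixed
link1: (2,0,0)
link2: (3,0,0)
P 0-2 [J1]: (3,1,0)
link3: (4,1,0)
PS 2-3 [J2]: (4,1,1)
link4: (5,1,1)
C 1-3 [J2]: (5,1,2)
P 3-0 [J1]: (5,2,2)
C 0-1 [J2]: (5,2,3)
P 0-4 [J1]: (5,3,3)
link5: (6,3,3)
R 5-0 [J1]: (6,4,3)
link6: (7,4,3)
R 5-6 [J1]: (7,5,3)
PS 2-6 [J2]: (7,5,4)
Grübler: 3·6 − 2·5 − 4 = 4

M = 4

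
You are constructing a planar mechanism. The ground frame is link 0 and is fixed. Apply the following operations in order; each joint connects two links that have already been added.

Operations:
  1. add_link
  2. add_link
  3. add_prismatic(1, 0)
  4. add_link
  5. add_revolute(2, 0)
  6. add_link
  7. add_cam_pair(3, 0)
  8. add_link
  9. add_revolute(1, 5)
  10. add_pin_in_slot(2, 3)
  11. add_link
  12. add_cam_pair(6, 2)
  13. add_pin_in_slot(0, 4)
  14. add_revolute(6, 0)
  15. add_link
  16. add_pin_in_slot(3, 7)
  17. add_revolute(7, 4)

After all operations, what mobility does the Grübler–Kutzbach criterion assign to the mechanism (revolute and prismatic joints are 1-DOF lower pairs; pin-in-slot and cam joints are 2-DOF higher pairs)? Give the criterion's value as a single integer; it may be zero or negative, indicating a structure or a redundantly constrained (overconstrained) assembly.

M = 6

ground; <1,0,0>
#1 <2,0,0>
#2 <3,0,0>
P:1↔0 J1 <3,1,0>
#3 <4,1,0>
R:2↔0 J1 <4,2,0>
#4 <5,2,0>
C:3↔0 J2 <5,2,1>
#5 <6,2,1>
R:1↔5 J1 <6,3,1>
PS:2↔3 J2 <6,3,2>
#6 <7,3,2>
C:6↔2 J2 <7,3,3>
PS:0↔4 J2 <7,3,4>
R:6↔0 J1 <7,4,4>
#7 <8,4,4>
PS:3↔7 J2 <8,4,5>
R:7↔4 J1 <8,5,5>
3×7 − 2×5 − 1×5 = 6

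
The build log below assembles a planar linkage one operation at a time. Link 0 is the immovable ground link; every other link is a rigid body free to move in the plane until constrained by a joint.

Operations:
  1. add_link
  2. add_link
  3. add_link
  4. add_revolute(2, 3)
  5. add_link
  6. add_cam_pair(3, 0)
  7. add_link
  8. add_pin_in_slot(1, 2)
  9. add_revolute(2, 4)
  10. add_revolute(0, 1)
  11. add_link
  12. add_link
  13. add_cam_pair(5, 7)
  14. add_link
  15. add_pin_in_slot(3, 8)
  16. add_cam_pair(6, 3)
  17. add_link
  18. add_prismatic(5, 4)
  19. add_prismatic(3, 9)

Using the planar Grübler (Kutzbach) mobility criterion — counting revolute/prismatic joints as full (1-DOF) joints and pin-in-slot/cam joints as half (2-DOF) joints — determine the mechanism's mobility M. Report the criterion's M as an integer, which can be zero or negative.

M = 12

(L,J1,J2)=(1,0,0); link0 fixed
link1: (2,0,0)
link2: (3,0,0)
link3: (4,0,0)
R 2-3 [J1]: (4,1,0)
link4: (5,1,0)
C 3-0 [J2]: (5,1,1)
link5: (6,1,1)
PS 1-2 [J2]: (6,1,2)
R 2-4 [J1]: (6,2,2)
R 0-1 [J1]: (6,3,2)
link6: (7,3,2)
link7: (8,3,2)
C 5-7 [J2]: (8,3,3)
link8: (9,3,3)
PS 3-8 [J2]: (9,3,4)
C 6-3 [J2]: (9,3,5)
link9: (10,3,5)
P 5-4 [J1]: (10,4,5)
P 3-9 [J1]: (10,5,5)
Grübler: 3·9 − 2·5 − 5 = 12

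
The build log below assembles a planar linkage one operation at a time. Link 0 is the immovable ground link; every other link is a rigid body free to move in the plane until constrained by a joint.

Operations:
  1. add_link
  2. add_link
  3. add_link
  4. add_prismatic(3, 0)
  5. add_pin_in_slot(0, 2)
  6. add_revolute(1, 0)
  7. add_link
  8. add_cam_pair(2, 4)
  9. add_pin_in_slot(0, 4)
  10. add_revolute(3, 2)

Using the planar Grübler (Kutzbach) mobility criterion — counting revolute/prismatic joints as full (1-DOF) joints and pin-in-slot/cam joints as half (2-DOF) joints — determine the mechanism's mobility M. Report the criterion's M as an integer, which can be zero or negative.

M = 3

L=1 J1=0 J2=0
add link → L=2 J1=0 J2=0
add link → L=3 J1=0 J2=0
add link → L=4 J1=0 J2=0
P@3,0 dof=1 J1 → L=4 J1=1 J2=0
PS@0,2 dof=2 J2 → L=4 J1=1 J2=1
R@1,0 dof=1 J1 → L=4 J1=2 J2=1
add link → L=5 J1=2 J2=1
C@2,4 dof=2 J2 → L=5 J1=2 J2=2
PS@0,4 dof=2 J2 → L=5 J1=2 J2=3
R@3,2 dof=1 J1 → L=5 J1=3 J2=3
M=3(L−1)−2J1−J2=3·4−2·3−3=3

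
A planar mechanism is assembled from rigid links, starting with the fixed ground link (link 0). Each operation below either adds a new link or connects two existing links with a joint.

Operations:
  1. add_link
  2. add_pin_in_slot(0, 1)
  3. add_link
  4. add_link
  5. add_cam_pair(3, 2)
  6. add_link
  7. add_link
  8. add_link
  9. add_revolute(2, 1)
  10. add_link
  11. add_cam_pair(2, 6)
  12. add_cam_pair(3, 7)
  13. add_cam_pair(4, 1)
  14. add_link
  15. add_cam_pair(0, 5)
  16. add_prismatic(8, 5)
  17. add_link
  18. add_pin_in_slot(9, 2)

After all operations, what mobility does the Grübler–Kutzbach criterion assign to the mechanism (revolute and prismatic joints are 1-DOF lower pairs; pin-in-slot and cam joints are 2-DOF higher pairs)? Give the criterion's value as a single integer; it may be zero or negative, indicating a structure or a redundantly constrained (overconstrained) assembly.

(L,J1,J2)=(1,0,0); link0 fixed
link1: (2,0,0)
PS 0-1 [J2]: (2,0,1)
link2: (3,0,1)
link3: (4,0,1)
C 3-2 [J2]: (4,0,2)
link4: (5,0,2)
link5: (6,0,2)
link6: (7,0,2)
R 2-1 [J1]: (7,1,2)
link7: (8,1,2)
C 2-6 [J2]: (8,1,3)
C 3-7 [J2]: (8,1,4)
C 4-1 [J2]: (8,1,5)
link8: (9,1,5)
C 0-5 [J2]: (9,1,6)
P 8-5 [J1]: (9,2,6)
link9: (10,2,6)
PS 9-2 [J2]: (10,2,7)
Grübler: 3·9 − 2·2 − 7 = 16

M = 16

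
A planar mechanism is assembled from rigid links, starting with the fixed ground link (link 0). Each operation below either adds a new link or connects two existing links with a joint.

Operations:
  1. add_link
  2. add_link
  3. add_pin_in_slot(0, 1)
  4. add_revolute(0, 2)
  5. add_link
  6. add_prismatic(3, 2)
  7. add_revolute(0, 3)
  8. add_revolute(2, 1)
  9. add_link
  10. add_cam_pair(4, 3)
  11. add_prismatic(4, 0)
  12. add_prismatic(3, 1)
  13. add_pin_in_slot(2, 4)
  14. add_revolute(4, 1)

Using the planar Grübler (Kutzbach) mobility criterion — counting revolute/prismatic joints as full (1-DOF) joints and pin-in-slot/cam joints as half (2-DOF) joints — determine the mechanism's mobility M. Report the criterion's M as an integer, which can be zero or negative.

L=1 J1=0 J2=0
add link → L=2 J1=0 J2=0
add link → L=3 J1=0 J2=0
PS@0,1 dof=2 J2 → L=3 J1=0 J2=1
R@0,2 dof=1 J1 → L=3 J1=1 J2=1
add link → L=4 J1=1 J2=1
P@3,2 dof=1 J1 → L=4 J1=2 J2=1
R@0,3 dof=1 J1 → L=4 J1=3 J2=1
R@2,1 dof=1 J1 → L=4 J1=4 J2=1
add link → L=5 J1=4 J2=1
C@4,3 dof=2 J2 → L=5 J1=4 J2=2
P@4,0 dof=1 J1 → L=5 J1=5 J2=2
P@3,1 dof=1 J1 → L=5 J1=6 J2=2
PS@2,4 dof=2 J2 → L=5 J1=6 J2=3
R@4,1 dof=1 J1 → L=5 J1=7 J2=3
M=3(L−1)−2J1−J2=3·4−2·7−3=-5

M = -5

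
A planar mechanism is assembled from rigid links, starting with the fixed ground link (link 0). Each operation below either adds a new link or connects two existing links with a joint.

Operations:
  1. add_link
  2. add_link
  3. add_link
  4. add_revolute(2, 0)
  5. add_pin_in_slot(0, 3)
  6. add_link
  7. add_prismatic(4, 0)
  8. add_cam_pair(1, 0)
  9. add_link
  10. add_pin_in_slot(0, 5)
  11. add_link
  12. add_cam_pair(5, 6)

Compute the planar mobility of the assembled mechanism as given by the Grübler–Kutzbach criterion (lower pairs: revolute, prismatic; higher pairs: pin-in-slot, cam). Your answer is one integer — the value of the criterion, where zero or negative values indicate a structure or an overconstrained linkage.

M = 10

ground; <1,0,0>
#1 <2,0,0>
#2 <3,0,0>
#3 <4,0,0>
R:2↔0 J1 <4,1,0>
PS:0↔3 J2 <4,1,1>
#4 <5,1,1>
P:4↔0 J1 <5,2,1>
C:1↔0 J2 <5,2,2>
#5 <6,2,2>
PS:0↔5 J2 <6,2,3>
#6 <7,2,3>
C:5↔6 J2 <7,2,4>
3×6 − 2×2 − 1×4 = 10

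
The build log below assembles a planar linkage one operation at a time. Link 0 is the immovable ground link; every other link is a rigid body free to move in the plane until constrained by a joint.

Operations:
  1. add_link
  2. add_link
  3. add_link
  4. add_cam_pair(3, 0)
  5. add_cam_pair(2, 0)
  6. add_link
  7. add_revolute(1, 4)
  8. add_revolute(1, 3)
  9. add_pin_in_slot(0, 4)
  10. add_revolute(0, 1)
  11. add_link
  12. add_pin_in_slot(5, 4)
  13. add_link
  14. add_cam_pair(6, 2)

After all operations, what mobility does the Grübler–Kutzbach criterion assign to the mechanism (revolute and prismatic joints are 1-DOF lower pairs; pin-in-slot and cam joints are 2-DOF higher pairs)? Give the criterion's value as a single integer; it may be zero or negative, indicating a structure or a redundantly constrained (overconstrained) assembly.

[1;0;0] (link 0 is ground)
L+ [2;0;0]
L+ [3;0;0]
L+ [4;0;0]
C(3,0)∈J2 [4;0;1]
C(2,0)∈J2 [4;0;2]
L+ [5;0;2]
R(1,4)∈J1 [5;1;2]
R(1,3)∈J1 [5;2;2]
PS(0,4)∈J2 [5;2;3]
R(0,1)∈J1 [5;3;3]
L+ [6;3;3]
PS(5,4)∈J2 [6;3;4]
L+ [7;3;4]
C(6,2)∈J2 [7;3;5]
mobility = 18 − 6 − 5 = 7

M = 7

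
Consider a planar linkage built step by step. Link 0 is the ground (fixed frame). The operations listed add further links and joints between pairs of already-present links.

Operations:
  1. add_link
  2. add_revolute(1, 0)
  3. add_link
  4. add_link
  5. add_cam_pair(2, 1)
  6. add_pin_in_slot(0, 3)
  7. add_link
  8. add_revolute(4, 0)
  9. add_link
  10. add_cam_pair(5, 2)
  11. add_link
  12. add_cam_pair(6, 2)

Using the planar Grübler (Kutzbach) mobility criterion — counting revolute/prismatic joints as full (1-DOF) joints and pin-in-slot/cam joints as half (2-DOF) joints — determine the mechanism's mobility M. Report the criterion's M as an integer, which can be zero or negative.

link 0 = ground. State L|J1|J2 = 1|0|0
+link1  2|0|0
R(1,0) f=1→J1  2|1|0
+link2  3|1|0
+link3  4|1|0
C(2,1) f=2→J2  4|1|1
PS(0,3) f=2→J2  4|1|2
+link4  5|1|2
R(4,0) f=1→J1  5|2|2
+link5  6|2|2
C(5,2) f=2→J2  6|2|3
+link6  7|2|3
C(6,2) f=2→J2  7|2|4
M = 3(7−1)−2·2−4 = 18−4−4 = 10

M = 10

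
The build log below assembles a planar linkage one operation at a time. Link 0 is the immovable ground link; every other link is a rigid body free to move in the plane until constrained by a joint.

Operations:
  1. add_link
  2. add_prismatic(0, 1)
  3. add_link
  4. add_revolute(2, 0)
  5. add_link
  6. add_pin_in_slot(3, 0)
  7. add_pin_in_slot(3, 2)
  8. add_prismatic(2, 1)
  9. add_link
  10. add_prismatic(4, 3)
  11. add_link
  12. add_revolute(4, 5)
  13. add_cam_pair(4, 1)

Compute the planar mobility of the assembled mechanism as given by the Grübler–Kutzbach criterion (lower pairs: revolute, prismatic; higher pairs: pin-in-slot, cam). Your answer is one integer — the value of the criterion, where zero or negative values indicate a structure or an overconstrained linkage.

M = 2

link 0 = ground. State L|J1|J2 = 1|0|0
+link1  2|0|0
P(0,1) f=1→J1  2|1|0
+link2  3|1|0
R(2,0) f=1→J1  3|2|0
+link3  4|2|0
PS(3,0) f=2→J2  4|2|1
PS(3,2) f=2→J2  4|2|2
P(2,1) f=1→J1  4|3|2
+link4  5|3|2
P(4,3) f=1→J1  5|4|2
+link5  6|4|2
R(4,5) f=1→J1  6|5|2
C(4,1) f=2→J2  6|5|3
M = 3(6−1)−2·5−3 = 15−10−3 = 2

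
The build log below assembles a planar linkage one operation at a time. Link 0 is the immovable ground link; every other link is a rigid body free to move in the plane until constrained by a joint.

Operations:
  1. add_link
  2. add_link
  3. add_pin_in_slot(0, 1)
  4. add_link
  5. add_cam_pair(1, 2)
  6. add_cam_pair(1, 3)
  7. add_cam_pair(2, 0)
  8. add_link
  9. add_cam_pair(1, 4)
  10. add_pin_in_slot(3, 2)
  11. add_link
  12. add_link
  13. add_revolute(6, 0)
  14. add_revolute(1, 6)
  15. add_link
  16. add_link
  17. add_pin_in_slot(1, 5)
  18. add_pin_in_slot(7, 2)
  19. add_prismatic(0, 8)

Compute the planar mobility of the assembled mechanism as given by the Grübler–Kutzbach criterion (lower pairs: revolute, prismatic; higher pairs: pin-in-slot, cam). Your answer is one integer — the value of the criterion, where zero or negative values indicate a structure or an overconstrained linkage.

link 0 = ground. State L|J1|J2 = 1|0|0
+link1  2|0|0
+link2  3|0|0
PS(0,1) f=2→J2  3|0|1
+link3  4|0|1
C(1,2) f=2→J2  4|0|2
C(1,3) f=2→J2  4|0|3
C(2,0) f=2→J2  4|0|4
+link4  5|0|4
C(1,4) f=2→J2  5|0|5
PS(3,2) f=2→J2  5|0|6
+link5  6|0|6
+link6  7|0|6
R(6,0) f=1→J1  7|1|6
R(1,6) f=1→J1  7|2|6
+link7  8|2|6
+link8  9|2|6
PS(1,5) f=2→J2  9|2|7
PS(7,2) f=2→J2  9|2|8
P(0,8) f=1→J1  9|3|8
M = 3(9−1)−2·3−8 = 24−6−8 = 10

M = 10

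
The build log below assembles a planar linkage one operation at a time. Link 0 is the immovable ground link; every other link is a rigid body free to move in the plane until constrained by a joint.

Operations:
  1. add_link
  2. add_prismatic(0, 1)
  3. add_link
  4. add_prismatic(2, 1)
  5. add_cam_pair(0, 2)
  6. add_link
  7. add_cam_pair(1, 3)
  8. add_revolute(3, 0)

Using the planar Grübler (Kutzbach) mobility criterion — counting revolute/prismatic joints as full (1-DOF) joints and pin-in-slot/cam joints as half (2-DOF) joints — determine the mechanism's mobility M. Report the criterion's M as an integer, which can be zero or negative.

link 0 = ground. State L|J1|J2 = 1|0|0
+link1  2|0|0
P(0,1) f=1→J1  2|1|0
+link2  3|1|0
P(2,1) f=1→J1  3|2|0
C(0,2) f=2→J2  3|2|1
+link3  4|2|1
C(1,3) f=2→J2  4|2|2
R(3,0) f=1→J1  4|3|2
M = 3(4−1)−2·3−2 = 9−6−2 = 1

M = 1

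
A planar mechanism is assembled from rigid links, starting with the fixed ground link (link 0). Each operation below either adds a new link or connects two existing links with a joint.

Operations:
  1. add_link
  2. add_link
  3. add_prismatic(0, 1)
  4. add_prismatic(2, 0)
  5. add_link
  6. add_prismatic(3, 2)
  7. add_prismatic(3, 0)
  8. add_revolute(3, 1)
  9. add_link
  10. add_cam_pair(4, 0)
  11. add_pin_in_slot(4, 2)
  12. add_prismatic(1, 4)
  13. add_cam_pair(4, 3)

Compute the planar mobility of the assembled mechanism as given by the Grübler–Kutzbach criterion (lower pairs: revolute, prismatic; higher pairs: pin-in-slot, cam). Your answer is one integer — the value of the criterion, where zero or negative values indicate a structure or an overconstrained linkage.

M = -3

link 0 = ground. State L|J1|J2 = 1|0|0
+link1  2|0|0
+link2  3|0|0
P(0,1) f=1→J1  3|1|0
P(2,0) f=1→J1  3|2|0
+link3  4|2|0
P(3,2) f=1→J1  4|3|0
P(3,0) f=1→J1  4|4|0
R(3,1) f=1→J1  4|5|0
+link4  5|5|0
C(4,0) f=2→J2  5|5|1
PS(4,2) f=2→J2  5|5|2
P(1,4) f=1→J1  5|6|2
C(4,3) f=2→J2  5|6|3
M = 3(5−1)−2·6−3 = 12−12−3 = -3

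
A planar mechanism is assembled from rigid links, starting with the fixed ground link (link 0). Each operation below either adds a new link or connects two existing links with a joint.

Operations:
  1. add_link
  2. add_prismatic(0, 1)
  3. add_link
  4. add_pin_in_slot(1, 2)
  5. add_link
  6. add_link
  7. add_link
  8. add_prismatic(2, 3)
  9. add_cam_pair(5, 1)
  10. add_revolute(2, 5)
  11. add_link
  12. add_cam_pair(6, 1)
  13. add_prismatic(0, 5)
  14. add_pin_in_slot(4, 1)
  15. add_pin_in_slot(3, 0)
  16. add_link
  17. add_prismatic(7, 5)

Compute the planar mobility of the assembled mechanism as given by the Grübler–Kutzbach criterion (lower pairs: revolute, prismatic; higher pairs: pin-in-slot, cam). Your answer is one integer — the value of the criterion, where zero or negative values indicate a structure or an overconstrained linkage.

link 0 = ground. State L|J1|J2 = 1|0|0
+link1  2|0|0
P(0,1) f=1→J1  2|1|0
+link2  3|1|0
PS(1,2) f=2→J2  3|1|1
+link3  4|1|1
+link4  5|1|1
+link5  6|1|1
P(2,3) f=1→J1  6|2|1
C(5,1) f=2→J2  6|2|2
R(2,5) f=1→J1  6|3|2
+link6  7|3|2
C(6,1) f=2→J2  7|3|3
P(0,5) f=1→J1  7|4|3
PS(4,1) f=2→J2  7|4|4
PS(3,0) f=2→J2  7|4|5
+link7  8|4|5
P(7,5) f=1→J1  8|5|5
M = 3(8−1)−2·5−5 = 21−10−5 = 6

M = 6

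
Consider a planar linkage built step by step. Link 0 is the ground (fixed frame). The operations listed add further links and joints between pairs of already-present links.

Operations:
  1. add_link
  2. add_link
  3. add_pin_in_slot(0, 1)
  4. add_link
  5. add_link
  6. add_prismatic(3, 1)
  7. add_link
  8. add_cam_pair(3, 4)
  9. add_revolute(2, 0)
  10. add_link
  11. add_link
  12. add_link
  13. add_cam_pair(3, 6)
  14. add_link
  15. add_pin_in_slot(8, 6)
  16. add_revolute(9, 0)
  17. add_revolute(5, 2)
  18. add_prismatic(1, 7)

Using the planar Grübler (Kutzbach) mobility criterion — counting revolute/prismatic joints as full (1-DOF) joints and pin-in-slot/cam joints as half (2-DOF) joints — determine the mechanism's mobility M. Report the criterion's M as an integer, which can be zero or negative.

M = 13

link 0 = ground. State L|J1|J2 = 1|0|0
+link1  2|0|0
+link2  3|0|0
PS(0,1) f=2→J2  3|0|1
+link3  4|0|1
+link4  5|0|1
P(3,1) f=1→J1  5|1|1
+link5  6|1|1
C(3,4) f=2→J2  6|1|2
R(2,0) f=1→J1  6|2|2
+link6  7|2|2
+link7  8|2|2
+link8  9|2|2
C(3,6) f=2→J2  9|2|3
+link9  10|2|3
PS(8,6) f=2→J2  10|2|4
R(9,0) f=1→J1  10|3|4
R(5,2) f=1→J1  10|4|4
P(1,7) f=1→J1  10|5|4
M = 3(10−1)−2·5−4 = 27−10−4 = 13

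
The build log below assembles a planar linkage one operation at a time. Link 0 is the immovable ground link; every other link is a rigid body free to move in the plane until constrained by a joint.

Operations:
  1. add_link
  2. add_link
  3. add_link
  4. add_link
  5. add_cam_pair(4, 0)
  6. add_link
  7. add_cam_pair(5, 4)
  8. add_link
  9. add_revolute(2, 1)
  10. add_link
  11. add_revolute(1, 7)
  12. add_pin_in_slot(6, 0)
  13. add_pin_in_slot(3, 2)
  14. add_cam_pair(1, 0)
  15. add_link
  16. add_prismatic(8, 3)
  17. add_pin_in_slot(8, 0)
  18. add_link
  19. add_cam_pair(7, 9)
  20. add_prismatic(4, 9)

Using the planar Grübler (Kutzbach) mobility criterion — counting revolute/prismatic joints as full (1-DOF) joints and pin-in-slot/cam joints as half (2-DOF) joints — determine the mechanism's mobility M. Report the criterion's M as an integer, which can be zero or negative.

M = 12

link 0 = ground. State L|J1|J2 = 1|0|0
+link1  2|0|0
+link2  3|0|0
+link3  4|0|0
+link4  5|0|0
C(4,0) f=2→J2  5|0|1
+link5  6|0|1
C(5,4) f=2→J2  6|0|2
+link6  7|0|2
R(2,1) f=1→J1  7|1|2
+link7  8|1|2
R(1,7) f=1→J1  8|2|2
PS(6,0) f=2→J2  8|2|3
PS(3,2) f=2→J2  8|2|4
C(1,0) f=2→J2  8|2|5
+link8  9|2|5
P(8,3) f=1→J1  9|3|5
PS(8,0) f=2→J2  9|3|6
+link9  10|3|6
C(7,9) f=2→J2  10|3|7
P(4,9) f=1→J1  10|4|7
M = 3(10−1)−2·4−7 = 27−8−7 = 12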